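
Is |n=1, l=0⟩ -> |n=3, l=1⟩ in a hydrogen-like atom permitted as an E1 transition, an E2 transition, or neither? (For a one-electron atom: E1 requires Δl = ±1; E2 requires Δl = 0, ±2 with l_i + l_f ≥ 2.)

Δl = 1 − 0 = +1; l_i + l_f = 1.
E1 (Δl = ±1): satisfied.
E2 (Δl = 0,±2, l_i+l_f ≥ 2): not satisfied.

E1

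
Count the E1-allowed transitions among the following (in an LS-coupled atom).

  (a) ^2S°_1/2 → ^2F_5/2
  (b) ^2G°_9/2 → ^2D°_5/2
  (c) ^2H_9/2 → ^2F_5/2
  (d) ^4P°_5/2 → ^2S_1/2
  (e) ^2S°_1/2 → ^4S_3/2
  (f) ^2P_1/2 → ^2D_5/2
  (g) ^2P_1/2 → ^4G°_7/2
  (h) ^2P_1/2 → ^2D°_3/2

1

(a) forbidden (ΔL, ΔJ fail)
(b) forbidden (parity, ΔL, ΔJ fail)
(c) forbidden (parity, ΔL, ΔJ fail)
(d) forbidden (ΔS, ΔJ fail)
(e) forbidden (ΔS, ΔL fail)
(f) forbidden (parity, ΔJ fail)
(g) forbidden (ΔS, ΔL, ΔJ fail)
(h) allowed
Total allowed: 1 of 8.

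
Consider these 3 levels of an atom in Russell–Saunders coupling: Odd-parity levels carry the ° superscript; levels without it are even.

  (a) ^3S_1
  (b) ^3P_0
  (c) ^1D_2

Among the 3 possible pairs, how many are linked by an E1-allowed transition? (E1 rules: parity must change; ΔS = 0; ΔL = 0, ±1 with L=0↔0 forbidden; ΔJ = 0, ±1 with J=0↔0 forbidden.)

0

(a)–(b): forbidden (parity).
(a)–(c): forbidden (parity, ΔS, ΔL).
(b)–(c): forbidden (parity, ΔS, ΔJ).
Allowed pairs: 0 of 3.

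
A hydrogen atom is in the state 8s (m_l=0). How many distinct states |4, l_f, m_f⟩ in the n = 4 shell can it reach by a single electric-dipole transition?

3

E1 requires Δl = ±1, so l_f ∈ {-1, 1}; with 0 ≤ l_f ≤ n_f−1 = 3, the allowed l_f values are {1}.
For l_f = 1: m_f ∈ {m_i−1, m_i, m_i+1} ∩ [−1, 1] = {-1, 0, 1} → 3 states.
Total: 3.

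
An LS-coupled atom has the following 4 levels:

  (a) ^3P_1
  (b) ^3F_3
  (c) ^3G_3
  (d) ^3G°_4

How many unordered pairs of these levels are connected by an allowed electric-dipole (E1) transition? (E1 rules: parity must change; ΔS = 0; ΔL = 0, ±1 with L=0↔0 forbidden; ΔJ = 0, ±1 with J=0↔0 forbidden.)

2

(a)–(b): forbidden (parity, ΔL, ΔJ).
(a)–(c): forbidden (parity, ΔL, ΔJ).
(a)–(d): forbidden (ΔL, ΔJ).
(b)–(c): forbidden (parity).
(b)–(d): allowed.
(c)–(d): allowed.
Allowed pairs: 2 of 6.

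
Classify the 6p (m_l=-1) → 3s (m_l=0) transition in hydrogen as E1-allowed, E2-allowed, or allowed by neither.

Δl = 0 − 1 = -1; l_i + l_f = 1.
Δm_l = +1.
E1 (Δl = ±1, |Δm_l| ≤ 1): satisfied.
E2 (Δl = 0,±2, l_i+l_f ≥ 2, |Δm_l| ≤ 2): not satisfied.

E1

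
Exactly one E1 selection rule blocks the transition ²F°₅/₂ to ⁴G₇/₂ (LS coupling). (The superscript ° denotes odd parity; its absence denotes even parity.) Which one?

Parity must change: odd → even — satisfied.
ΔS = 0: S: 1/2 → 3/2 — violated.
ΔL = 0, ±1 (not L=0↔0): L: 3 → 4, ΔL = +1 — satisfied.
ΔJ = 0, ±1 (not J=0↔0): J: 5/2 → 7/2, ΔJ = +1 — satisfied.

the ΔS = 0 rule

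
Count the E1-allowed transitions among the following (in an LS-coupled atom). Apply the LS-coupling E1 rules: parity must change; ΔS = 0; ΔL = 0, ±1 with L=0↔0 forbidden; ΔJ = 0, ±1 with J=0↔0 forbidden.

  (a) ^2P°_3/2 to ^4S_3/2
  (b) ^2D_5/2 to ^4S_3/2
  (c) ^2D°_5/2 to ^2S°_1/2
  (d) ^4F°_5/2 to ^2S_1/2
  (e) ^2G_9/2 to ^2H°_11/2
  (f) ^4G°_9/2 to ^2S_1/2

1

(a) forbidden (ΔS fails)
(b) forbidden (parity, ΔS, ΔL fail)
(c) forbidden (parity, ΔL, ΔJ fail)
(d) forbidden (ΔS, ΔL, ΔJ fail)
(e) allowed
(f) forbidden (ΔS, ΔL, ΔJ fail)
Total allowed: 1 of 6.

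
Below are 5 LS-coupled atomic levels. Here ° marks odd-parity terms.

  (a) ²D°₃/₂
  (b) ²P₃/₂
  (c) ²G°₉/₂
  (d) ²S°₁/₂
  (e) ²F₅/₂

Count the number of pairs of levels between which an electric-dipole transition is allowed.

3

(a)–(b): allowed.
(a)–(c): forbidden (parity, ΔL, ΔJ).
(a)–(d): forbidden (parity, ΔL).
(a)–(e): allowed.
(b)–(c): forbidden (ΔL, ΔJ).
(b)–(d): allowed.
(b)–(e): forbidden (parity, ΔL).
(c)–(d): forbidden (parity, ΔL, ΔJ).
(c)–(e): forbidden (ΔJ).
(d)–(e): forbidden (ΔL, ΔJ).
Allowed pairs: 3 of 10.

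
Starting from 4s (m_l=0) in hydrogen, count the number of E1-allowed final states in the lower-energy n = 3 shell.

3

E1 requires Δl = ±1, so l_f ∈ {-1, 1}; with 0 ≤ l_f ≤ n_f−1 = 2, the allowed l_f values are {1}.
For l_f = 1: m_f ∈ {m_i−1, m_i, m_i+1} ∩ [−1, 1] = {-1, 0, 1} → 3 states.
Total: 3.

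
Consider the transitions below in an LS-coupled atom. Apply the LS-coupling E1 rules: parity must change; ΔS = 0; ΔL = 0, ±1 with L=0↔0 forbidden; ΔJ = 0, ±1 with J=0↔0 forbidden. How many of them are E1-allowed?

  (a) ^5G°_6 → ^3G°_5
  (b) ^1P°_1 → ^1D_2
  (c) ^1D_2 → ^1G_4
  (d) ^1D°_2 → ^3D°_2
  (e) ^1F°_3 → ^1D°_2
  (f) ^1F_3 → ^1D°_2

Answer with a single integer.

2

(a) forbidden (parity, ΔS fail)
(b) allowed
(c) forbidden (parity, ΔL, ΔJ fail)
(d) forbidden (parity, ΔS fail)
(e) forbidden (parity fails)
(f) allowed
Total allowed: 2 of 6.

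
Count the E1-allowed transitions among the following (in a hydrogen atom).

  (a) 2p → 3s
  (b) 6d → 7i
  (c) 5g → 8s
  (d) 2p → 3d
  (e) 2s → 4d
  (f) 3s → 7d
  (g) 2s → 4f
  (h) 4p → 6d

(a) allowed
(b) forbidden — Δl = +4 (E1 requires Δl = ±1)
(c) forbidden — Δl = -4 (E1 requires Δl = ±1)
(d) allowed
(e) forbidden — Δl = +2 (E1 requires Δl = ±1)
(f) forbidden — Δl = +2 (E1 requires Δl = ±1)
(g) forbidden — Δl = +3 (E1 requires Δl = ±1)
(h) allowed
Total allowed: 3 of 8.

3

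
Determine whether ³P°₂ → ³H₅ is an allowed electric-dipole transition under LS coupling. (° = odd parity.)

forbidden

Initial level: S=1, L=1, J=2, parity odd. Final level: S=1, L=5, J=5, parity even.
Parity must change: odd → even — ✓.
ΔS = 0: S: 1 → 1 — ✓.
ΔL = 0, ±1 (not L=0↔0): L: 1 → 5, ΔL = +4 — ✗.
ΔJ = 0, ±1 (not J=0↔0): J: 2 → 5, ΔJ = +3 — ✗.
Rule(s) violated: ΔL, ΔJ.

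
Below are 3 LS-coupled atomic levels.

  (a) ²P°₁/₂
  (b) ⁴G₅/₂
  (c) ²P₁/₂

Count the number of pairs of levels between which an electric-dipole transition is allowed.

(a)–(b): forbidden (ΔS, ΔL, ΔJ).
(a)–(c): allowed.
(b)–(c): forbidden (parity, ΔS, ΔL, ΔJ).
Allowed pairs: 1 of 3.

1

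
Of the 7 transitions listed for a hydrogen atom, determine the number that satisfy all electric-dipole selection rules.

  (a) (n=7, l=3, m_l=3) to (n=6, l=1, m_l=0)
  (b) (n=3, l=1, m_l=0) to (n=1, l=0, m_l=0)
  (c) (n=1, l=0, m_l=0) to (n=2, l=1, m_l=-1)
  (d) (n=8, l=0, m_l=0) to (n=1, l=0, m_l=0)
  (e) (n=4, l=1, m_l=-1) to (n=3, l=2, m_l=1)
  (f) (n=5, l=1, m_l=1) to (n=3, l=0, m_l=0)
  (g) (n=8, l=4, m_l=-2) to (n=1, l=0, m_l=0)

3

(a) forbidden — Δl = -2 (E1 requires Δl = ±1); Δm_l = -3 (E1 requires Δm_l = 0, ±1)
(b) allowed
(c) allowed
(d) forbidden — Δl = +0 (E1 requires Δl = ±1)
(e) forbidden — Δm_l = +2 (E1 requires Δm_l = 0, ±1)
(f) allowed
(g) forbidden — Δl = -4 (E1 requires Δl = ±1); Δm_l = +2 (E1 requires Δm_l = 0, ±1)
Total allowed: 3 of 7.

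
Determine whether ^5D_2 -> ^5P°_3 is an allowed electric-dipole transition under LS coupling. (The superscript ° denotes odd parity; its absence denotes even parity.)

Initial level: S=2, L=2, J=2, parity even. Final level: S=2, L=1, J=3, parity odd.
Parity must change: even → odd — ok.
ΔS = 0: S: 2 → 2 — ok.
ΔL = 0, ±1 (not L=0↔0): L: 2 → 1, ΔL = -1 — ok.
ΔJ = 0, ±1 (not J=0↔0): J: 2 → 3, ΔJ = +1 — ok.
All four E1 rules are satisfied.

allowed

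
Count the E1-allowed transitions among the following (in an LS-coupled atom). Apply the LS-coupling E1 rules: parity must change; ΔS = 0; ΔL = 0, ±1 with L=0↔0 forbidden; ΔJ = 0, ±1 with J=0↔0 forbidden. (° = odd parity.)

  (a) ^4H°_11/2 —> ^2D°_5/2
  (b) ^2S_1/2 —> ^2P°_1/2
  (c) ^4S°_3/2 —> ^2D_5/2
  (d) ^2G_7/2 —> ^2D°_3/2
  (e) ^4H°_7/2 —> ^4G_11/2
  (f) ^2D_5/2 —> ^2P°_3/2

2

(a) forbidden (parity, ΔS, ΔL, ΔJ fail)
(b) allowed
(c) forbidden (ΔS, ΔL fail)
(d) forbidden (ΔL, ΔJ fail)
(e) forbidden (ΔJ fails)
(f) allowed
Total allowed: 2 of 6.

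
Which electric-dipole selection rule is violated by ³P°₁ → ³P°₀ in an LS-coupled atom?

parity

Reading off the term symbols: S 1→1, L 1→1, J 1→0, parity odd→odd.
Parity must change: odd → odd — violated.
ΔS = 0: S: 1 → 1 — satisfied.
ΔL = 0, ±1 (not L=0↔0): L: 1 → 1, ΔL = +0 — satisfied.
ΔJ = 0, ±1 (not J=0↔0): J: 1 → 0, ΔJ = -1 — satisfied.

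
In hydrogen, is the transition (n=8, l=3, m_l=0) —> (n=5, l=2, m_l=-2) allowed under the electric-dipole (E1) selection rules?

forbidden

l: 3 → 2 (Δl = -1). Δl = ±1 passes.
m_l: 0 → -2 (Δm_l = -2). |Δm_l| ≤ 1 fails.
The transition is electric-dipole forbidden.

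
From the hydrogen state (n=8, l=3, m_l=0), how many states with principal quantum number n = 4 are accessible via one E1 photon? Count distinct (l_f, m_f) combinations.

3

E1 requires Δl = ±1, so l_f ∈ {2, 4}; with 0 ≤ l_f ≤ n_f−1 = 3, the allowed l_f values are {2}.
For l_f = 2: m_f ∈ {m_i−1, m_i, m_i+1} ∩ [−2, 2] = {-1, 0, 1} → 3 states.
Total: 3.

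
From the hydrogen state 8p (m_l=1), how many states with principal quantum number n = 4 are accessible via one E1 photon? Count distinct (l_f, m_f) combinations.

4

E1 requires Δl = ±1, so l_f ∈ {0, 2}; with 0 ≤ l_f ≤ n_f−1 = 3, the allowed l_f values are {0, 2}.
For l_f = 0: m_f ∈ {m_i−1, m_i, m_i+1} ∩ [−0, 0] = {0} → 1 state.
For l_f = 2: m_f ∈ {m_i−1, m_i, m_i+1} ∩ [−2, 2] = {0, 1, 2} → 3 states.
Total: 4.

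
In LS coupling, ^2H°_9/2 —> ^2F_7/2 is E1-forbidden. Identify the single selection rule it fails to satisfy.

Parity must change: odd → even — ✓.
ΔS = 0: S: 1/2 → 1/2 — ✓.
ΔL = 0, ±1 (not L=0↔0): L: 5 → 3, ΔL = -2 — ✗.
ΔJ = 0, ±1 (not J=0↔0): J: 9/2 → 7/2, ΔJ = -1 — ✓.

the ΔL = 0, ±1 rule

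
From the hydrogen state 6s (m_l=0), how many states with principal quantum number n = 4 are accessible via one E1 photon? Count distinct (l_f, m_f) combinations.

E1 requires Δl = ±1, so l_f ∈ {-1, 1}; with 0 ≤ l_f ≤ n_f−1 = 3, the allowed l_f values are {1}.
For l_f = 1: m_f ∈ {m_i−1, m_i, m_i+1} ∩ [−1, 1] = {-1, 0, 1} → 3 states.
Total: 3.

3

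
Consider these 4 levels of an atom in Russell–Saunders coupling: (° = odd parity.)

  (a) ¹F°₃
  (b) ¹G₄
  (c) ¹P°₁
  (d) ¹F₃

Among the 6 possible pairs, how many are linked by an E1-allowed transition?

(a)–(b): allowed.
(a)–(c): forbidden (parity, ΔL, ΔJ).
(a)–(d): allowed.
(b)–(c): forbidden (ΔL, ΔJ).
(b)–(d): forbidden (parity).
(c)–(d): forbidden (ΔL, ΔJ).
Allowed pairs: 2 of 6.

2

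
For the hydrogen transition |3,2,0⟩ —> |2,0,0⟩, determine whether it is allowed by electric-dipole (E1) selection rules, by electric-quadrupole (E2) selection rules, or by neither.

E2

Δl = 0 − 2 = -2; l_i + l_f = 2.
Δm_l = +0.
E1 (Δl = ±1, |Δm_l| ≤ 1): not satisfied.
E2 (Δl = 0,±2, l_i+l_f ≥ 2, |Δm_l| ≤ 2): satisfied.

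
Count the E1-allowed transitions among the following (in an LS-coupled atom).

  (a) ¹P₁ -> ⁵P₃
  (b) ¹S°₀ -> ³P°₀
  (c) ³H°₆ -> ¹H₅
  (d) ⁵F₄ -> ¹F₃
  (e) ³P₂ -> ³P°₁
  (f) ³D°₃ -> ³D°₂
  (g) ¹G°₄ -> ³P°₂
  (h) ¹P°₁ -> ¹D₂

2

(a) forbidden (parity, ΔS, ΔJ fail)
(b) forbidden (parity, ΔS, ΔJ fail)
(c) forbidden (ΔS fails)
(d) forbidden (parity, ΔS fail)
(e) allowed
(f) forbidden (parity fails)
(g) forbidden (parity, ΔS, ΔL, ΔJ fail)
(h) allowed
Total allowed: 2 of 8.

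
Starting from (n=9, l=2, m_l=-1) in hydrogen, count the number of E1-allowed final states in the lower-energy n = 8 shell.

E1 requires Δl = ±1, so l_f ∈ {1, 3}; with 0 ≤ l_f ≤ n_f−1 = 7, the allowed l_f values are {1, 3}.
For l_f = 1: m_f ∈ {m_i−1, m_i, m_i+1} ∩ [−1, 1] = {-1, 0} → 2 states.
For l_f = 3: m_f ∈ {m_i−1, m_i, m_i+1} ∩ [−3, 3] = {-2, -1, 0} → 3 states.
Total: 5.

5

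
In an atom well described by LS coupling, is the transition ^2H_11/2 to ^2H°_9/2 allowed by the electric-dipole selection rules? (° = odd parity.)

allowed

Reading off the term symbols: S 1/2→1/2, L 5→5, J 11/2→9/2, parity even→odd.
Parity must change: even → odd — satisfied.
ΔS = 0: S: 1/2 → 1/2 — satisfied.
ΔL = 0, ±1 (not L=0↔0): L: 5 → 5, ΔL = +0 — satisfied.
ΔJ = 0, ±1 (not J=0↔0): J: 11/2 → 9/2, ΔJ = -1 — satisfied.
All four E1 rules are satisfied.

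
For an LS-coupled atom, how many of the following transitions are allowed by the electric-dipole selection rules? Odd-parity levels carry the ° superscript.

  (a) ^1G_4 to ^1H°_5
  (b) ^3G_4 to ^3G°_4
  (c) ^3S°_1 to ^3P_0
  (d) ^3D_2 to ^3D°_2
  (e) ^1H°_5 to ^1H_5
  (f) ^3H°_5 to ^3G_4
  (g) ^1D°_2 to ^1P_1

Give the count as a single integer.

7

(a) allowed
(b) allowed
(c) allowed
(d) allowed
(e) allowed
(f) allowed
(g) allowed
Total allowed: 7 of 7.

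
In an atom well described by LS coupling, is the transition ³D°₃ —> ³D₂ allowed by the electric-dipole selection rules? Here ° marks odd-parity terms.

Parity must change: odd → even — ok.
ΔS = 0: S: 1 → 1 — ok.
ΔL = 0, ±1 (not L=0↔0): L: 2 → 2, ΔL = +0 — ok.
ΔJ = 0, ±1 (not J=0↔0): J: 3 → 2, ΔJ = -1 — ok.
All four E1 rules are satisfied.

allowed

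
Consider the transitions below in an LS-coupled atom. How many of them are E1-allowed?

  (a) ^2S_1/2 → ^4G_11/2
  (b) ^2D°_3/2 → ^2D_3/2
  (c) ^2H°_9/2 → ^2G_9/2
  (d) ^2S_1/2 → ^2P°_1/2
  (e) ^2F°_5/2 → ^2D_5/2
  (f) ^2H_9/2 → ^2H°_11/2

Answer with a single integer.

(a) forbidden (parity, ΔS, ΔL, ΔJ fail)
(b) allowed
(c) allowed
(d) allowed
(e) allowed
(f) allowed
Total allowed: 5 of 6.

5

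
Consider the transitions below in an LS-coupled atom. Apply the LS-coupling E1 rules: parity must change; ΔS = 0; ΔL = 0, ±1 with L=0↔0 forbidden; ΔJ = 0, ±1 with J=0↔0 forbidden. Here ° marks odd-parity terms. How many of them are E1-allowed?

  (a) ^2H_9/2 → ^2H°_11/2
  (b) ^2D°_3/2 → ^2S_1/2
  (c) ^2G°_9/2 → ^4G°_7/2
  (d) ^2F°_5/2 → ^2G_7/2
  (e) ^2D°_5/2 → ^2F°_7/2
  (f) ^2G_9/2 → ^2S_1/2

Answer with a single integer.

2

(a) allowed
(b) forbidden (ΔL fails)
(c) forbidden (parity, ΔS fail)
(d) allowed
(e) forbidden (parity fails)
(f) forbidden (parity, ΔL, ΔJ fail)
Total allowed: 2 of 6.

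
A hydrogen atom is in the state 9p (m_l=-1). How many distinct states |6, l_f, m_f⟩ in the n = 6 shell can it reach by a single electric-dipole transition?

4

E1 requires Δl = ±1, so l_f ∈ {0, 2}; with 0 ≤ l_f ≤ n_f−1 = 5, the allowed l_f values are {0, 2}.
For l_f = 0: m_f ∈ {m_i−1, m_i, m_i+1} ∩ [−0, 0] = {0} → 1 state.
For l_f = 2: m_f ∈ {m_i−1, m_i, m_i+1} ∩ [−2, 2] = {-2, -1, 0} → 3 states.
Total: 4.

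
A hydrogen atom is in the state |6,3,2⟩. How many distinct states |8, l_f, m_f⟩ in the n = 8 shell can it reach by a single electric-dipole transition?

5

E1 requires Δl = ±1, so l_f ∈ {2, 4}; with 0 ≤ l_f ≤ n_f−1 = 7, the allowed l_f values are {2, 4}.
For l_f = 2: m_f ∈ {m_i−1, m_i, m_i+1} ∩ [−2, 2] = {1, 2} → 2 states.
For l_f = 4: m_f ∈ {m_i−1, m_i, m_i+1} ∩ [−4, 4] = {1, 2, 3} → 3 states.
Total: 5.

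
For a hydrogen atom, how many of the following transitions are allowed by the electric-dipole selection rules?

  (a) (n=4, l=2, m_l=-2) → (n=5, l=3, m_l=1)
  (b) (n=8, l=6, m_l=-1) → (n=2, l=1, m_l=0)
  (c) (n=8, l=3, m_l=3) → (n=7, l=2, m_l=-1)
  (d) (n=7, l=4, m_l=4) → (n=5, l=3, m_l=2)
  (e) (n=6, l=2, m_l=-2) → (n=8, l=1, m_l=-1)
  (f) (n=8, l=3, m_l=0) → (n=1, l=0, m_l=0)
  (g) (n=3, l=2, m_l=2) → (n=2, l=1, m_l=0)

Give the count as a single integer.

(a) forbidden — Δm_l = +3 (E1 requires Δm_l = 0, ±1)
(b) forbidden — Δl = -5 (E1 requires Δl = ±1)
(c) forbidden — Δm_l = -4 (E1 requires Δm_l = 0, ±1)
(d) forbidden — Δm_l = -2 (E1 requires Δm_l = 0, ±1)
(e) allowed
(f) forbidden — Δl = -3 (E1 requires Δl = ±1)
(g) forbidden — Δm_l = -2 (E1 requires Δm_l = 0, ±1)
Total allowed: 1 of 7.

1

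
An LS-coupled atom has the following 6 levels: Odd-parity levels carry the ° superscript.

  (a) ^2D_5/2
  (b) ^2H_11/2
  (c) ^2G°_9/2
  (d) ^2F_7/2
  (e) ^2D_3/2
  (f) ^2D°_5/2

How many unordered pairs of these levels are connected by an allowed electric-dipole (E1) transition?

(a)–(b): forbidden (parity, ΔL, ΔJ).
(a)–(c): forbidden (ΔL, ΔJ).
(a)–(d): forbidden (parity).
(a)–(e): forbidden (parity).
(a)–(f): allowed.
(b)–(c): allowed.
(b)–(d): forbidden (parity, ΔL, ΔJ).
(b)–(e): forbidden (parity, ΔL, ΔJ).
(b)–(f): forbidden (ΔL, ΔJ).
(c)–(d): allowed.
(c)–(e): forbidden (ΔL, ΔJ).
(c)–(f): forbidden (parity, ΔL, ΔJ).
(d)–(e): forbidden (parity, ΔJ).
(d)–(f): allowed.
(e)–(f): allowed.
Allowed pairs: 5 of 15.

5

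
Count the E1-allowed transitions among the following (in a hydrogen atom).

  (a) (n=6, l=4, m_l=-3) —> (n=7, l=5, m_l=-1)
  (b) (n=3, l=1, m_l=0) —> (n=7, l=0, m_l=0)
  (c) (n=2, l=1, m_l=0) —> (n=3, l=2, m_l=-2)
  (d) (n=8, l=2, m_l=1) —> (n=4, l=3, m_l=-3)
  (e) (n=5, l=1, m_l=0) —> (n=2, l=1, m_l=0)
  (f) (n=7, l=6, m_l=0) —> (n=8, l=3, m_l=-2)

(a) forbidden — Δm_l = +2 (E1 requires Δm_l = 0, ±1)
(b) allowed
(c) forbidden — Δm_l = -2 (E1 requires Δm_l = 0, ±1)
(d) forbidden — Δm_l = -4 (E1 requires Δm_l = 0, ±1)
(e) forbidden — Δl = +0 (E1 requires Δl = ±1)
(f) forbidden — Δl = -3 (E1 requires Δl = ±1); Δm_l = -2 (E1 requires Δm_l = 0, ±1)
Total allowed: 1 of 6.

1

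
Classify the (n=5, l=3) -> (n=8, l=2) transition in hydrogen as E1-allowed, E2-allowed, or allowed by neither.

Δl = 2 − 3 = -1; l_i + l_f = 5.
E1 (Δl = ±1): satisfied.
E2 (Δl = 0,±2, l_i+l_f ≥ 2): not satisfied.

E1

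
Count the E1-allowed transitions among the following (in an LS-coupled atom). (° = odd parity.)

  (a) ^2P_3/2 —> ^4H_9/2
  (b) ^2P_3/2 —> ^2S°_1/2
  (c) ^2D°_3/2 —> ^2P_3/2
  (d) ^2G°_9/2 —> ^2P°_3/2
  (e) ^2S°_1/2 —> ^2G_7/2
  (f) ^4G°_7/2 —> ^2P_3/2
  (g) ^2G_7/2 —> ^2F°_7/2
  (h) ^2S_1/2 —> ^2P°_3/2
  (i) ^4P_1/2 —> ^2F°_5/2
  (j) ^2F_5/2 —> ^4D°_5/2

4

(a) forbidden (parity, ΔS, ΔL, ΔJ fail)
(b) allowed
(c) allowed
(d) forbidden (parity, ΔL, ΔJ fail)
(e) forbidden (ΔL, ΔJ fail)
(f) forbidden (ΔS, ΔL, ΔJ fail)
(g) allowed
(h) allowed
(i) forbidden (ΔS, ΔL, ΔJ fail)
(j) forbidden (ΔS fails)
Total allowed: 4 of 10.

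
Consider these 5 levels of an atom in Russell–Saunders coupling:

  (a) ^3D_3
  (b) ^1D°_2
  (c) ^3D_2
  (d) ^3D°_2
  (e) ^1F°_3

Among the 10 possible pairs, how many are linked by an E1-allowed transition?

(a)–(b): forbidden (ΔS).
(a)–(c): forbidden (parity).
(a)–(d): allowed.
(a)–(e): forbidden (ΔS).
(b)–(c): forbidden (ΔS).
(b)–(d): forbidden (parity, ΔS).
(b)–(e): forbidden (parity).
(c)–(d): allowed.
(c)–(e): forbidden (ΔS).
(d)–(e): forbidden (parity, ΔS).
Allowed pairs: 2 of 10.

2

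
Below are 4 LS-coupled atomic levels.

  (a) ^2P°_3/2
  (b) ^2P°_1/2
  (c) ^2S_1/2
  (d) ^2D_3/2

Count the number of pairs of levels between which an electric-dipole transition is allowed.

(a)–(b): forbidden (parity).
(a)–(c): allowed.
(a)–(d): allowed.
(b)–(c): allowed.
(b)–(d): allowed.
(c)–(d): forbidden (parity, ΔL).
Allowed pairs: 4 of 6.

4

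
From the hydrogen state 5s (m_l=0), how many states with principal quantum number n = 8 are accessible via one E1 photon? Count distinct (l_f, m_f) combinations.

3

E1 requires Δl = ±1, so l_f ∈ {-1, 1}; with 0 ≤ l_f ≤ n_f−1 = 7, the allowed l_f values are {1}.
For l_f = 1: m_f ∈ {m_i−1, m_i, m_i+1} ∩ [−1, 1] = {-1, 0, 1} → 3 states.
Total: 3.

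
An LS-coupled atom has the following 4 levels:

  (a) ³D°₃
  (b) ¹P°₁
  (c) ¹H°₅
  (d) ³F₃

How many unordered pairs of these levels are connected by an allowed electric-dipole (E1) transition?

(a)–(b): forbidden (parity, ΔS, ΔJ).
(a)–(c): forbidden (parity, ΔS, ΔL, ΔJ).
(a)–(d): allowed.
(b)–(c): forbidden (parity, ΔL, ΔJ).
(b)–(d): forbidden (ΔS, ΔL, ΔJ).
(c)–(d): forbidden (ΔS, ΔL, ΔJ).
Allowed pairs: 1 of 6.

1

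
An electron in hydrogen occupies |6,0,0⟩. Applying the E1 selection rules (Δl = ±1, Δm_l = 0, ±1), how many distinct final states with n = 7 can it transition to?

3

E1 requires Δl = ±1, so l_f ∈ {-1, 1}; with 0 ≤ l_f ≤ n_f−1 = 6, the allowed l_f values are {1}.
For l_f = 1: m_f ∈ {m_i−1, m_i, m_i+1} ∩ [−1, 1] = {-1, 0, 1} → 3 states.
Total: 3.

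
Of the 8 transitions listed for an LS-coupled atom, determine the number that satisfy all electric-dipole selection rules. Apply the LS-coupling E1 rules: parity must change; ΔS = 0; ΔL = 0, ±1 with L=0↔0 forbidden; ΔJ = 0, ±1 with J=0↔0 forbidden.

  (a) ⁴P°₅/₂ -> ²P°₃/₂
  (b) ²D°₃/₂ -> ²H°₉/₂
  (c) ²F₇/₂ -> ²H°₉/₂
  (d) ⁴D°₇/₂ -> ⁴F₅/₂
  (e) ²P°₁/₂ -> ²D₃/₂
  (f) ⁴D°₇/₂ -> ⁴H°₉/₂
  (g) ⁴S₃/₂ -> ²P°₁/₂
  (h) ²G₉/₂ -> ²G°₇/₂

(a) forbidden (parity, ΔS fail)
(b) forbidden (parity, ΔL, ΔJ fail)
(c) forbidden (ΔL fails)
(d) allowed
(e) allowed
(f) forbidden (parity, ΔL fail)
(g) forbidden (ΔS fails)
(h) allowed
Total allowed: 3 of 8.

3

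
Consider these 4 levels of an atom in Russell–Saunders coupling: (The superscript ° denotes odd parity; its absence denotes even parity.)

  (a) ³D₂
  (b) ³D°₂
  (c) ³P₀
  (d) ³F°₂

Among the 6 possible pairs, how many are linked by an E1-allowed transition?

2

(a)–(b): allowed.
(a)–(c): forbidden (parity, ΔJ).
(a)–(d): allowed.
(b)–(c): forbidden (ΔJ).
(b)–(d): forbidden (parity).
(c)–(d): forbidden (ΔL, ΔJ).
Allowed pairs: 2 of 6.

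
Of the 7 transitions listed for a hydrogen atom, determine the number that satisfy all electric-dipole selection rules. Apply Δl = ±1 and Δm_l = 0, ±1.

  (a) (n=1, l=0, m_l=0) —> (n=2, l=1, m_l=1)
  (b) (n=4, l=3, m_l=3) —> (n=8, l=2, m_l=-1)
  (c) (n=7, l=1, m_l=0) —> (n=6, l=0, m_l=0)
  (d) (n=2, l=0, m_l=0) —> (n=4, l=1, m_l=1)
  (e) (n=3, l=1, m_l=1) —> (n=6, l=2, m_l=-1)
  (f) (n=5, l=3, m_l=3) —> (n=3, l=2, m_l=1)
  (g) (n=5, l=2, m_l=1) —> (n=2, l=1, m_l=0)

4

(a) allowed
(b) forbidden — Δm_l = -4 (E1 requires Δm_l = 0, ±1)
(c) allowed
(d) allowed
(e) forbidden — Δm_l = -2 (E1 requires Δm_l = 0, ±1)
(f) forbidden — Δm_l = -2 (E1 requires Δm_l = 0, ±1)
(g) allowed
Total allowed: 4 of 7.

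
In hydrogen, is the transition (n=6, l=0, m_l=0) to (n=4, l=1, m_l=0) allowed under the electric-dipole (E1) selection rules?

allowed

Δl = 1 − 0 = +1; the E1 rule Δl = ±1 is ok.
Δm_l = 0 − (0) = +0. E1 requires Δm_l = 0, ±1: ok.
All E1 selection rules are satisfied.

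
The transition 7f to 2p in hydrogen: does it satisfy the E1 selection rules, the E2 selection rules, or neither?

E2

Δl = 1 − 3 = -2; l_i + l_f = 4.
E1 (Δl = ±1): not satisfied.
E2 (Δl = 0,±2, l_i+l_f ≥ 2): satisfied.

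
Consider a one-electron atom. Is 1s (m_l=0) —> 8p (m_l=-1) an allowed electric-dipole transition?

allowed

l: 0 → 1 (Δl = +1). Δl = ±1 satisfied.
m_l: 0 → -1 (Δm_l = -1). |Δm_l| ≤ 1 satisfied.
All E1 selection rules are satisfied.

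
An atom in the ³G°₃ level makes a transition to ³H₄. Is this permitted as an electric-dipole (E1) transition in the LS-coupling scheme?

allowed

Initial level: S=1, L=4, J=3, parity odd. Final level: S=1, L=5, J=4, parity even.
Parity must change: odd → even — ✓.
ΔS = 0: S: 1 → 1 — ✓.
ΔL = 0, ±1 (not L=0↔0): L: 4 → 5, ΔL = +1 — ✓.
ΔJ = 0, ±1 (not J=0↔0): J: 3 → 4, ΔJ = +1 — ✓.
All four E1 rules are satisfied.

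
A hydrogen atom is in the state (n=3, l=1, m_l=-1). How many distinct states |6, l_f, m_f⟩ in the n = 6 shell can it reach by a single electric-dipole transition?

E1 requires Δl = ±1, so l_f ∈ {0, 2}; with 0 ≤ l_f ≤ n_f−1 = 5, the allowed l_f values are {0, 2}.
For l_f = 0: m_f ∈ {m_i−1, m_i, m_i+1} ∩ [−0, 0] = {0} → 1 state.
For l_f = 2: m_f ∈ {m_i−1, m_i, m_i+1} ∩ [−2, 2] = {-2, -1, 0} → 3 states.
Total: 4.

4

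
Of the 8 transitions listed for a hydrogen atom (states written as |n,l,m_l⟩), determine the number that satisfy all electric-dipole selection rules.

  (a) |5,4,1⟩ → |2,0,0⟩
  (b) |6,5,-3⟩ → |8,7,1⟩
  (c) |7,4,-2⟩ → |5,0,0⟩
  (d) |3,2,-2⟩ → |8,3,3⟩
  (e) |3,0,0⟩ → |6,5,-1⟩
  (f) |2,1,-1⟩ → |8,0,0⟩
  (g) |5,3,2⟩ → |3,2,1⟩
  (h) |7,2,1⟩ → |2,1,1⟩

3

(a) forbidden — Δl = -4 (E1 requires Δl = ±1)
(b) forbidden — Δl = +2 (E1 requires Δl = ±1); Δm_l = +4 (E1 requires Δm_l = 0, ±1)
(c) forbidden — Δl = -4 (E1 requires Δl = ±1); Δm_l = +2 (E1 requires Δm_l = 0, ±1)
(d) forbidden — Δm_l = +5 (E1 requires Δm_l = 0, ±1)
(e) forbidden — Δl = +5 (E1 requires Δl = ±1)
(f) allowed
(g) allowed
(h) allowed
Total allowed: 3 of 8.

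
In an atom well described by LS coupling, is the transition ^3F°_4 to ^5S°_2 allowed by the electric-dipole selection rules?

forbidden

Reading off the term symbols: S 1→2, L 3→0, J 4→2, parity odd→odd.
Parity must change: odd → odd — ✗.
ΔS = 0: S: 1 → 2 — ✗.
ΔL = 0, ±1 (not L=0↔0): L: 3 → 0, ΔL = -3 — ✗.
ΔJ = 0, ±1 (not J=0↔0): J: 4 → 2, ΔJ = -2 — ✗.
Rule(s) violated: parity, ΔS, ΔL, ΔJ.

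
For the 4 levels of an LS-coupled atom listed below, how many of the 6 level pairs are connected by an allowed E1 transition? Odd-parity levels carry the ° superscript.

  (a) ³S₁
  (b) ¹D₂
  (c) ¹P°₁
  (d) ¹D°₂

2

(a)–(b): forbidden (parity, ΔS, ΔL).
(a)–(c): forbidden (ΔS).
(a)–(d): forbidden (ΔS, ΔL).
(b)–(c): allowed.
(b)–(d): allowed.
(c)–(d): forbidden (parity).
Allowed pairs: 2 of 6.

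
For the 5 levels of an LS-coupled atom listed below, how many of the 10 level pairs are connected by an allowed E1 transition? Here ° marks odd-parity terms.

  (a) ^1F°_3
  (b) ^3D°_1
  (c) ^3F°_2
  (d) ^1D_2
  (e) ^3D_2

3

(a)–(b): forbidden (parity, ΔS, ΔJ).
(a)–(c): forbidden (parity, ΔS).
(a)–(d): allowed.
(a)–(e): forbidden (ΔS).
(b)–(c): forbidden (parity).
(b)–(d): forbidden (ΔS).
(b)–(e): allowed.
(c)–(d): forbidden (ΔS).
(c)–(e): allowed.
(d)–(e): forbidden (parity, ΔS).
Allowed pairs: 3 of 10.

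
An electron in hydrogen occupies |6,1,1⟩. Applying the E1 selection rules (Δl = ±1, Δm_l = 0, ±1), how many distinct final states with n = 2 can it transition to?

1

E1 requires Δl = ±1, so l_f ∈ {0, 2}; with 0 ≤ l_f ≤ n_f−1 = 1, the allowed l_f values are {0}.
For l_f = 0: m_f ∈ {m_i−1, m_i, m_i+1} ∩ [−0, 0] = {0} → 1 state.
Total: 1.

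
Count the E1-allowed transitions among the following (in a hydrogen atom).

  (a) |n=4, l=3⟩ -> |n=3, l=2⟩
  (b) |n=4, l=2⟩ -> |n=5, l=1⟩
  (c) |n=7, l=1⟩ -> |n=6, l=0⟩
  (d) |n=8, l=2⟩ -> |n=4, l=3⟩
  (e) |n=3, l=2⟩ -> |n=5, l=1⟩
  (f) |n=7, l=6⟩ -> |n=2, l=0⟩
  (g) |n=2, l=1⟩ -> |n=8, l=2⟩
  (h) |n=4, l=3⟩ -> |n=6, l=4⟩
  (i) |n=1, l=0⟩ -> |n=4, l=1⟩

8

(a) allowed
(b) allowed
(c) allowed
(d) allowed
(e) allowed
(f) forbidden — Δl = -6 (E1 requires Δl = ±1)
(g) allowed
(h) allowed
(i) allowed
Total allowed: 8 of 9.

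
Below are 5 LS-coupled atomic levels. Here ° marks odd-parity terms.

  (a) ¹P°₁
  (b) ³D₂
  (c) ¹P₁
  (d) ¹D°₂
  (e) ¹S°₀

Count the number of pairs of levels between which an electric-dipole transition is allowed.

3

(a)–(b): forbidden (ΔS).
(a)–(c): allowed.
(a)–(d): forbidden (parity).
(a)–(e): forbidden (parity).
(b)–(c): forbidden (parity, ΔS).
(b)–(d): forbidden (ΔS).
(b)–(e): forbidden (ΔS, ΔL, ΔJ).
(c)–(d): allowed.
(c)–(e): allowed.
(d)–(e): forbidden (parity, ΔL, ΔJ).
Allowed pairs: 3 of 10.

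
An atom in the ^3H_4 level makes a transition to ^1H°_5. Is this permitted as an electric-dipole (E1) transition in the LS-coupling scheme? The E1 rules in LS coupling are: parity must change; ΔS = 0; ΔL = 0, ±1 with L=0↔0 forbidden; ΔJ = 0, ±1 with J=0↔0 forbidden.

Reading off the term symbols: S 1→0, L 5→5, J 4→5, parity even→odd.
Parity must change: even → odd — ok.
ΔS = 0: S: 1 → 0 — fails.
ΔL = 0, ±1 (not L=0↔0): L: 5 → 5, ΔL = +0 — ok.
ΔJ = 0, ±1 (not J=0↔0): J: 4 → 5, ΔJ = +1 — ok.
Rule(s) violated: ΔS.

forbidden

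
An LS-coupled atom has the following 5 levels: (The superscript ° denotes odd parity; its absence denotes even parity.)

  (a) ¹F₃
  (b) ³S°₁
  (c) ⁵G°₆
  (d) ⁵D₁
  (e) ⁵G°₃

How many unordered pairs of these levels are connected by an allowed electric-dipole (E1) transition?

0

(a)–(b): forbidden (ΔS, ΔL, ΔJ).
(a)–(c): forbidden (ΔS, ΔJ).
(a)–(d): forbidden (parity, ΔS, ΔJ).
(a)–(e): forbidden (ΔS).
(b)–(c): forbidden (parity, ΔS, ΔL, ΔJ).
(b)–(d): forbidden (ΔS, ΔL).
(b)–(e): forbidden (parity, ΔS, ΔL, ΔJ).
(c)–(d): forbidden (ΔL, ΔJ).
(c)–(e): forbidden (parity, ΔJ).
(d)–(e): forbidden (ΔL, ΔJ).
Allowed pairs: 0 of 10.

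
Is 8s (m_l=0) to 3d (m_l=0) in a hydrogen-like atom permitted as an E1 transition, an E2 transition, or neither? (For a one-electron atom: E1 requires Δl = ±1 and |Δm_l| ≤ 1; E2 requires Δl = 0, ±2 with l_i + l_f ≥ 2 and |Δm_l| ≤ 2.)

Δl = 2 − 0 = +2; l_i + l_f = 2.
Δm_l = +0.
E1 (Δl = ±1, |Δm_l| ≤ 1): not satisfied.
E2 (Δl = 0,±2, l_i+l_f ≥ 2, |Δm_l| ≤ 2): satisfied.

E2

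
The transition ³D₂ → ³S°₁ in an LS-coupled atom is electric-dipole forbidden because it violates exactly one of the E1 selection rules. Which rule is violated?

the ΔL = 0, ±1 rule

Reading off the term symbols: S 1→1, L 2→0, J 2→1, parity even→odd.
Parity must change: even → odd — satisfied.
ΔS = 0: S: 1 → 1 — satisfied.
ΔL = 0, ±1 (not L=0↔0): L: 2 → 0, ΔL = -2 — violated.
ΔJ = 0, ±1 (not J=0↔0): J: 2 → 1, ΔJ = -1 — satisfied.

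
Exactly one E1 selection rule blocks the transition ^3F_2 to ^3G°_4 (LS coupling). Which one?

the ΔJ = 0, ±1 rule

Reading off the term symbols: S 1→1, L 3→4, J 2→4, parity even→odd.
ΔJ = 0, ±1 (not J=0↔0): J: 2 → 4, ΔJ = +2 — fails.
ΔS = 0: S: 1 → 1 — passes.
ΔL = 0, ±1 (not L=0↔0): L: 3 → 4, ΔL = +1 — passes.
Parity must change: even → odd — passes.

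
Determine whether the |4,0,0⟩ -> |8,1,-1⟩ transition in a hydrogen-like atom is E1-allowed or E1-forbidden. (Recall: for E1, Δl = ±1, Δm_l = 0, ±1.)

allowed

Δl = 1 − 0 = +1; the E1 rule Δl = ±1 is ✓.
Δm_l = -1 − (0) = -1. E1 requires Δm_l = 0, ±1: ✓.
All E1 selection rules are satisfied.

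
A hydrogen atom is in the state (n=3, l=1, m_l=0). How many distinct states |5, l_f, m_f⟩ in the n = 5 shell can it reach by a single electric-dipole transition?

4

E1 requires Δl = ±1, so l_f ∈ {0, 2}; with 0 ≤ l_f ≤ n_f−1 = 4, the allowed l_f values are {0, 2}.
For l_f = 0: m_f ∈ {m_i−1, m_i, m_i+1} ∩ [−0, 0] = {0} → 1 state.
For l_f = 2: m_f ∈ {m_i−1, m_i, m_i+1} ∩ [−2, 2] = {-1, 0, 1} → 3 states.
Total: 4.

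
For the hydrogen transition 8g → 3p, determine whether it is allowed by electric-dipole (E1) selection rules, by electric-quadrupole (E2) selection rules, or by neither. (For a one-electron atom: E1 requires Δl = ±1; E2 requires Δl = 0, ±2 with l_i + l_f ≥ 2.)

Δl = 1 − 4 = -3; l_i + l_f = 5.
E1 (Δl = ±1): not satisfied.
E2 (Δl = 0,±2, l_i+l_f ≥ 2): not satisfied.

neither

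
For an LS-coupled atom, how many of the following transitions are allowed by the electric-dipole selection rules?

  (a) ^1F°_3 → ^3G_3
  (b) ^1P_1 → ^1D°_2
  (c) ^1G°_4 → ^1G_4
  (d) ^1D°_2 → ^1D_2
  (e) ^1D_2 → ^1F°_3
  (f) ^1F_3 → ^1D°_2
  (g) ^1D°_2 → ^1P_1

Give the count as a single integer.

(a) forbidden (ΔS fails)
(b) allowed
(c) allowed
(d) allowed
(e) allowed
(f) allowed
(g) allowed
Total allowed: 6 of 7.

6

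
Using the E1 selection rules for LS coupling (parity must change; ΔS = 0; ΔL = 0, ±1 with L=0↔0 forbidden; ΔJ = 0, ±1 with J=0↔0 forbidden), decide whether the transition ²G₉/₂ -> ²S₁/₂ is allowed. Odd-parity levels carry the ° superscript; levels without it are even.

Reading off the term symbols: S 1/2→1/2, L 4→0, J 9/2→1/2, parity even→even.
Parity must change: even → even — ✗.
ΔS = 0: S: 1/2 → 1/2 — ✓.
ΔL = 0, ±1 (not L=0↔0): L: 4 → 0, ΔL = -4 — ✗.
ΔJ = 0, ±1 (not J=0↔0): J: 9/2 → 1/2, ΔJ = -4 — ✗.
Rule(s) violated: parity, ΔL, ΔJ.

forbidden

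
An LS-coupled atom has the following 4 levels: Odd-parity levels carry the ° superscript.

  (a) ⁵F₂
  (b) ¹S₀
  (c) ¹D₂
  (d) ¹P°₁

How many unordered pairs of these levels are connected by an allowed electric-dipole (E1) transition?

2

(a)–(b): forbidden (parity, ΔS, ΔL, ΔJ).
(a)–(c): forbidden (parity, ΔS).
(a)–(d): forbidden (ΔS, ΔL).
(b)–(c): forbidden (parity, ΔL, ΔJ).
(b)–(d): allowed.
(c)–(d): allowed.
Allowed pairs: 2 of 6.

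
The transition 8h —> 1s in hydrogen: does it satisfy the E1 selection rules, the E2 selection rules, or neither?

Δl = 0 − 5 = -5; l_i + l_f = 5.
E1 (Δl = ±1): not satisfied.
E2 (Δl = 0,±2, l_i+l_f ≥ 2): not satisfied.

neither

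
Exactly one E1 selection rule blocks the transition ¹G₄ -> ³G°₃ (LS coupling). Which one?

Initial level: S=0, L=4, J=4, parity even. Final level: S=1, L=4, J=3, parity odd.
ΔJ = 0, ±1 (not J=0↔0): J: 4 → 3, ΔJ = -1 — passes.
ΔL = 0, ±1 (not L=0↔0): L: 4 → 4, ΔL = +0 — passes.
ΔS = 0: S: 0 → 1 — fails.
Parity must change: even → odd — passes.

the ΔS = 0 rule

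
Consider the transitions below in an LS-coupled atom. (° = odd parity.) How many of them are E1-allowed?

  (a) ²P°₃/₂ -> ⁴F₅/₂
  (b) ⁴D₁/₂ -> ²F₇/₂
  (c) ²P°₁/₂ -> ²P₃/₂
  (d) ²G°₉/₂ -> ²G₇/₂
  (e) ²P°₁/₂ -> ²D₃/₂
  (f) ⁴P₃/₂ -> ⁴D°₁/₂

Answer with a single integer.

4

(a) forbidden (ΔS, ΔL fail)
(b) forbidden (parity, ΔS, ΔJ fail)
(c) allowed
(d) allowed
(e) allowed
(f) allowed
Total allowed: 4 of 6.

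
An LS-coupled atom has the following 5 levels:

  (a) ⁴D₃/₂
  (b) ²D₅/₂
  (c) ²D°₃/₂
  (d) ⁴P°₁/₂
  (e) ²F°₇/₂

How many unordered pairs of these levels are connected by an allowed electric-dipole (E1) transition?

(a)–(b): forbidden (parity, ΔS).
(a)–(c): forbidden (ΔS).
(a)–(d): allowed.
(a)–(e): forbidden (ΔS, ΔJ).
(b)–(c): allowed.
(b)–(d): forbidden (ΔS, ΔJ).
(b)–(e): allowed.
(c)–(d): forbidden (parity, ΔS).
(c)–(e): forbidden (parity, ΔJ).
(d)–(e): forbidden (parity, ΔS, ΔL, ΔJ).
Allowed pairs: 3 of 10.

3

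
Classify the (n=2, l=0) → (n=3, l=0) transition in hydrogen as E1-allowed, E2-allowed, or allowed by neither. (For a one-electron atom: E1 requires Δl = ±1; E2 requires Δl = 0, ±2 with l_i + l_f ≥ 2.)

Δl = 0 − 0 = +0; l_i + l_f = 0.
E1 (Δl = ±1): not satisfied.
E2 (Δl = 0,±2, l_i+l_f ≥ 2): not satisfied.

neither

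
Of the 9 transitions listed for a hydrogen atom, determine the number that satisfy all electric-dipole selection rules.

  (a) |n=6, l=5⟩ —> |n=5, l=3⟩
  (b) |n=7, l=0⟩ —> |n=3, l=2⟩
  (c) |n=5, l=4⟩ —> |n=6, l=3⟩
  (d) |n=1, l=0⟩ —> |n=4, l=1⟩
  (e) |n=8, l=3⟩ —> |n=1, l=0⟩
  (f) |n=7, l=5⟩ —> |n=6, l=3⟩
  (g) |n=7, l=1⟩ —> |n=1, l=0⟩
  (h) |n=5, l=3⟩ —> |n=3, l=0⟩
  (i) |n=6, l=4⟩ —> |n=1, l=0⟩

3

(a) forbidden — Δl = -2 (E1 requires Δl = ±1)
(b) forbidden — Δl = +2 (E1 requires Δl = ±1)
(c) allowed
(d) allowed
(e) forbidden — Δl = -3 (E1 requires Δl = ±1)
(f) forbidden — Δl = -2 (E1 requires Δl = ±1)
(g) allowed
(h) forbidden — Δl = -3 (E1 requires Δl = ±1)
(i) forbidden — Δl = -4 (E1 requires Δl = ±1)
Total allowed: 3 of 9.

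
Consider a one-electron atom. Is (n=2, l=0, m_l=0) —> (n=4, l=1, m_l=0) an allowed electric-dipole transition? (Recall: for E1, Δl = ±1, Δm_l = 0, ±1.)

allowed

Δl = 1 − 0 = +1; the E1 rule Δl = ±1 is ok.
m_l: 0 → 0 (Δm_l = +0). |Δm_l| ≤ 1 ok.
All E1 selection rules are satisfied.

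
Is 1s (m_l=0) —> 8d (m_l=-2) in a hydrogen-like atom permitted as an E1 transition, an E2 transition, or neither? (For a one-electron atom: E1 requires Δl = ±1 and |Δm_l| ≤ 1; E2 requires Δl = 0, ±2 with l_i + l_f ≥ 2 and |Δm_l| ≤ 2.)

E2

Δl = 2 − 0 = +2; l_i + l_f = 2.
Δm_l = -2.
E1 (Δl = ±1, |Δm_l| ≤ 1): not satisfied.
E2 (Δl = 0,±2, l_i+l_f ≥ 2, |Δm_l| ≤ 2): satisfied.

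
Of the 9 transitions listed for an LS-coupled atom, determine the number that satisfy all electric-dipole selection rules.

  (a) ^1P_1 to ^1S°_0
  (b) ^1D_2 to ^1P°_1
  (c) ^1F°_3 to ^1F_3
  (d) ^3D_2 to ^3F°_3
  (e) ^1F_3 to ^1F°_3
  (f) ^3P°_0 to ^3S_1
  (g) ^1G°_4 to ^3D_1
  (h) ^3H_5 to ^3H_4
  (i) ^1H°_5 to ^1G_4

(a) allowed
(b) allowed
(c) allowed
(d) allowed
(e) allowed
(f) allowed
(g) forbidden (ΔS, ΔL, ΔJ fail)
(h) forbidden (parity fails)
(i) allowed
Total allowed: 7 of 9.

7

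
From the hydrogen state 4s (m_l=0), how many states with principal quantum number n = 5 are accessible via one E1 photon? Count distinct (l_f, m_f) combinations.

3

E1 requires Δl = ±1, so l_f ∈ {-1, 1}; with 0 ≤ l_f ≤ n_f−1 = 4, the allowed l_f values are {1}.
For l_f = 1: m_f ∈ {m_i−1, m_i, m_i+1} ∩ [−1, 1] = {-1, 0, 1} → 3 states.
Total: 3.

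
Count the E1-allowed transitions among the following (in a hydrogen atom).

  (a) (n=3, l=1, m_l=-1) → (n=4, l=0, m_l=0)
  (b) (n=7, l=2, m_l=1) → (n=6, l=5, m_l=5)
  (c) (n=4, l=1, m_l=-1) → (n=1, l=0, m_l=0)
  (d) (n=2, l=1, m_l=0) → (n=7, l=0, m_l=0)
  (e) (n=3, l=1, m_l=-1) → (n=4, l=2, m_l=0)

(a) allowed
(b) forbidden — Δl = +3 (E1 requires Δl = ±1); Δm_l = +4 (E1 requires Δm_l = 0, ±1)
(c) allowed
(d) allowed
(e) allowed
Total allowed: 4 of 5.

4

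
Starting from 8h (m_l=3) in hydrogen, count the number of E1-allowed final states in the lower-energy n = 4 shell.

E1 requires l_f ∈ {4, 6}, but neither lies in [0, 3], so no final state is reachable.
Total: 0.

0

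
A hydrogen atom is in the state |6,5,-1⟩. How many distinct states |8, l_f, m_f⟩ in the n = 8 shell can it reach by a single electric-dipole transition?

6

E1 requires Δl = ±1, so l_f ∈ {4, 6}; with 0 ≤ l_f ≤ n_f−1 = 7, the allowed l_f values are {4, 6}.
For l_f = 4: m_f ∈ {m_i−1, m_i, m_i+1} ∩ [−4, 4] = {-2, -1, 0} → 3 states.
For l_f = 6: m_f ∈ {m_i−1, m_i, m_i+1} ∩ [−6, 6] = {-2, -1, 0} → 3 states.
Total: 6.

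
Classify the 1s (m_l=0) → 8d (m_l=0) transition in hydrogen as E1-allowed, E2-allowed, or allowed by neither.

E2

Δl = 2 − 0 = +2; l_i + l_f = 2.
Δm_l = +0.
E1 (Δl = ±1, |Δm_l| ≤ 1): not satisfied.
E2 (Δl = 0,±2, l_i+l_f ≥ 2, |Δm_l| ≤ 2): satisfied.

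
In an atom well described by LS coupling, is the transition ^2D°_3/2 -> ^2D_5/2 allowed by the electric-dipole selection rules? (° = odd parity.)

ΔL = 0, ±1 (not L=0↔0): L: 2 → 2, ΔL = +0 — ✓.
Parity must change: odd → even — ✓.
ΔJ = 0, ±1 (not J=0↔0): J: 3/2 → 5/2, ΔJ = +1 — ✓.
ΔS = 0: S: 1/2 → 1/2 — ✓.
All four E1 rules are satisfied.

allowed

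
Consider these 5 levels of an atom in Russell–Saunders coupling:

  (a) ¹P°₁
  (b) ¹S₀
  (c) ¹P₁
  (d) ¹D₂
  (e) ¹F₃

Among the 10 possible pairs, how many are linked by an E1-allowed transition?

(a)–(b): allowed.
(a)–(c): allowed.
(a)–(d): allowed.
(a)–(e): forbidden (ΔL, ΔJ).
(b)–(c): forbidden (parity).
(b)–(d): forbidden (parity, ΔL, ΔJ).
(b)–(e): forbidden (parity, ΔL, ΔJ).
(c)–(d): forbidden (parity).
(c)–(e): forbidden (parity, ΔL, ΔJ).
(d)–(e): forbidden (parity).
Allowed pairs: 3 of 10.

3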